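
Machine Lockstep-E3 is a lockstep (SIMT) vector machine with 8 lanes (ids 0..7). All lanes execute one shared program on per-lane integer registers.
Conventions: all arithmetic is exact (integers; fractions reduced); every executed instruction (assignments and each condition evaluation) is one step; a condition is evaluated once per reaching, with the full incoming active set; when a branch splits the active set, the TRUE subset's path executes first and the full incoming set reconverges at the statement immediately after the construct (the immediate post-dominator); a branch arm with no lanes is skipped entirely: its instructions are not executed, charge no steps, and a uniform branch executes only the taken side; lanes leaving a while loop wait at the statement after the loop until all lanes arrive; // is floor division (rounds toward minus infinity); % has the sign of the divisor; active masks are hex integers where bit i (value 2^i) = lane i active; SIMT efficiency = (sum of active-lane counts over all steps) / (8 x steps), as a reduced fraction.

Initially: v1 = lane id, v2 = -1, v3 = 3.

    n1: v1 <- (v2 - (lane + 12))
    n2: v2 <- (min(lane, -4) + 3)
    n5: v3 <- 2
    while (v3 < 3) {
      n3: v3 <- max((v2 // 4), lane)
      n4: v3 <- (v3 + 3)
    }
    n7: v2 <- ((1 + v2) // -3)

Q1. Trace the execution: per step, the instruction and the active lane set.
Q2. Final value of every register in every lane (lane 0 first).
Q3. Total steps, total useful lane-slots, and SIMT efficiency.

step 0: v1 <- (v2 - (lane + 12))     0xff
step 1: v2 <- (min(lane, -4) + 3)    0xff
step 2: v3 <- 2                      0xff
step 3: eval (v3 < 3)                0xff
step 4: v3 <- max((v2 // 4), lane)   0xff
step 5: v3 <- (v3 + 3)               0xff
step 6: eval (v3 < 3)                0xff
step 7: v2 <- ((1 + v2) // -3)       0xff

Answer: 8 steps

v1: -13,-14,-15,-16,-17,-18,-19,-20
v2: 0,0,0,0,0,0,0,0
v3: 3,4,5,6,7,8,9,10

steps = 8; useful = 64; efficiency = 64/64 = 1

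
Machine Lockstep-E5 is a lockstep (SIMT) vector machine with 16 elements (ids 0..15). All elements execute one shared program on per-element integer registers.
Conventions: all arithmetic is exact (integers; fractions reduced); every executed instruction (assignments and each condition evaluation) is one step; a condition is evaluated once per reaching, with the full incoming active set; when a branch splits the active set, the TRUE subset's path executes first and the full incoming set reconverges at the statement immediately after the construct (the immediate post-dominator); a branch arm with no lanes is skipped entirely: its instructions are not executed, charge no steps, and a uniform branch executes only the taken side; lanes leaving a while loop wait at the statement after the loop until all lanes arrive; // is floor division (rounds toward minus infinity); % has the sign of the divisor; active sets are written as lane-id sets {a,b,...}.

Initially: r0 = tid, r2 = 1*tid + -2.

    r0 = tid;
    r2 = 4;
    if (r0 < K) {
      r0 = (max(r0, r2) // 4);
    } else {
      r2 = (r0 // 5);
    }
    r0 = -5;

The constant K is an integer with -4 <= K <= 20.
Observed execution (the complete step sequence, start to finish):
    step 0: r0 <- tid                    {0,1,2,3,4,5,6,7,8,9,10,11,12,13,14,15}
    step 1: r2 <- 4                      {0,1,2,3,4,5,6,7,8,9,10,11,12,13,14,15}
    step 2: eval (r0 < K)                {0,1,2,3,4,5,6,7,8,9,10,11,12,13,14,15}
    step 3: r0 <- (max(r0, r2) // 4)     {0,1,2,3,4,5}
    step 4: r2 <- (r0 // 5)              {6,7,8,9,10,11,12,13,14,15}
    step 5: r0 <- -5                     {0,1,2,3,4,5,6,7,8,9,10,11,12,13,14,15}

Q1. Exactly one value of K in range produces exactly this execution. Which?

Answer: K = 6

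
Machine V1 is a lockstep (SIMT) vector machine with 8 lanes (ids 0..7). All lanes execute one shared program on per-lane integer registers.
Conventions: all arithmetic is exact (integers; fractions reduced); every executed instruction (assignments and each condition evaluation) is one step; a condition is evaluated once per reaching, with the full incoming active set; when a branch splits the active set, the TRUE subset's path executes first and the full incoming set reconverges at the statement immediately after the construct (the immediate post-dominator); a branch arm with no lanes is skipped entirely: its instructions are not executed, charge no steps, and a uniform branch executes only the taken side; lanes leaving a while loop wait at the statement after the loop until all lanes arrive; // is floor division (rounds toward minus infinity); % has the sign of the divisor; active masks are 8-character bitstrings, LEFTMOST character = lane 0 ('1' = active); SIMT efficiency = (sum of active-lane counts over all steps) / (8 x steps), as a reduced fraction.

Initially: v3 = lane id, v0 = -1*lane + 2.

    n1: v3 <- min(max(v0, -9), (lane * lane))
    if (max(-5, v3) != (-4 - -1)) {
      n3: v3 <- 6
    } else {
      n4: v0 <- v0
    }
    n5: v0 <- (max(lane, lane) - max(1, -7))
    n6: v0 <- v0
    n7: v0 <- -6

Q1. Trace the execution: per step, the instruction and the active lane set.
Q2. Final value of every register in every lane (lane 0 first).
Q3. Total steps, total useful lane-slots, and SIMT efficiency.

step 0: v3 <- min(max(v0, -9), (lane * lane)) 11111111
step 1: eval (max(-5, v3) != (-4 - -1)) 11111111
step 2: v3 <- 6                      11111011
step 3: v0 <- v0                     00000100
step 4: v0 <- (max(lane, lane) - max(1, -7)) 11111111
step 5: v0 <- v0                     11111111
step 6: v0 <- -6                     11111111

Answer: 7 steps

v3: 6,6,6,6,6,-3,6,6
v0: -6,-6,-6,-6,-6,-6,-6,-6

steps = 7; useful = 48; efficiency = 48/56 = 6/7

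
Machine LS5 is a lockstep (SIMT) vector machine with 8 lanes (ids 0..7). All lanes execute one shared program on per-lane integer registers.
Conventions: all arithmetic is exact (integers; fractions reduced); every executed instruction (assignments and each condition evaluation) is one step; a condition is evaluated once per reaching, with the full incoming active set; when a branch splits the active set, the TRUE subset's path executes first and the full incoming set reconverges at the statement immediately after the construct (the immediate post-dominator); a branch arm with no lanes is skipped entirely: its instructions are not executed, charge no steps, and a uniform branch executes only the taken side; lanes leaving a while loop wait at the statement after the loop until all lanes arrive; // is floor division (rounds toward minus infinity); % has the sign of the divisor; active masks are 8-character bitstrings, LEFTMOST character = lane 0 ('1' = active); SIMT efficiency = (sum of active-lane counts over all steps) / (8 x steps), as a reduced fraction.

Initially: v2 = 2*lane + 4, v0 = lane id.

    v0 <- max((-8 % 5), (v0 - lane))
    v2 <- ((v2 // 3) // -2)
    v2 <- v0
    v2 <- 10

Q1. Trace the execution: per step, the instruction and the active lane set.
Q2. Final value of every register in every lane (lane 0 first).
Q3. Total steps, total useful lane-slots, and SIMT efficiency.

step 0: v0 <- max((-8 % 5), (v0 - lane)) 11111111
step 1: v2 <- ((v2 // 3) // -2)      11111111
step 2: v2 <- v0                     11111111
step 3: v2 <- 10                     11111111

Answer: 4 steps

v2: 10,10,10,10,10,10,10,10
v0: 2,2,2,2,2,2,2,2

steps = 4; useful = 32; efficiency = 32/32 = 1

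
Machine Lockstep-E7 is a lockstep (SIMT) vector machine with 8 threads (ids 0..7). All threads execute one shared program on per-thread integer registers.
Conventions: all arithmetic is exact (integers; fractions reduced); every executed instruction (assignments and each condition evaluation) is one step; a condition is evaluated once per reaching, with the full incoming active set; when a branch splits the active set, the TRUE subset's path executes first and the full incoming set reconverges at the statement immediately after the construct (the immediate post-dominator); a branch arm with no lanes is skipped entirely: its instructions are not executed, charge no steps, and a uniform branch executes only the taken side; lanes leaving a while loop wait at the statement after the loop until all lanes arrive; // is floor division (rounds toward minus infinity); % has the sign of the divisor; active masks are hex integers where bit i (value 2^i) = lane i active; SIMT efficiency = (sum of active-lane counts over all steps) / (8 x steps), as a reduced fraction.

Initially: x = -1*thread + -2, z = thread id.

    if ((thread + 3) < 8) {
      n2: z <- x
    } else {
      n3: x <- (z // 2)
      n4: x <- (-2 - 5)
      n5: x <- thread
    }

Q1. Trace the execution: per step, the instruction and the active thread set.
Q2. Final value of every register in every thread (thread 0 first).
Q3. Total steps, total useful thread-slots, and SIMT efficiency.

step 0: eval ((thread + 3) < 8)      0xff
step 1: z <- x                       0x1f
step 2: x <- (z // 2)                0xe0
step 3: x <- (-2 - 5)                0xe0
step 4: x <- thread                  0xe0

Answer: 5 steps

x: -2,-3,-4,-5,-6,5,6,7
z: -2,-3,-4,-5,-6,5,6,7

steps = 5; useful = 22; efficiency = 22/40 = 11/20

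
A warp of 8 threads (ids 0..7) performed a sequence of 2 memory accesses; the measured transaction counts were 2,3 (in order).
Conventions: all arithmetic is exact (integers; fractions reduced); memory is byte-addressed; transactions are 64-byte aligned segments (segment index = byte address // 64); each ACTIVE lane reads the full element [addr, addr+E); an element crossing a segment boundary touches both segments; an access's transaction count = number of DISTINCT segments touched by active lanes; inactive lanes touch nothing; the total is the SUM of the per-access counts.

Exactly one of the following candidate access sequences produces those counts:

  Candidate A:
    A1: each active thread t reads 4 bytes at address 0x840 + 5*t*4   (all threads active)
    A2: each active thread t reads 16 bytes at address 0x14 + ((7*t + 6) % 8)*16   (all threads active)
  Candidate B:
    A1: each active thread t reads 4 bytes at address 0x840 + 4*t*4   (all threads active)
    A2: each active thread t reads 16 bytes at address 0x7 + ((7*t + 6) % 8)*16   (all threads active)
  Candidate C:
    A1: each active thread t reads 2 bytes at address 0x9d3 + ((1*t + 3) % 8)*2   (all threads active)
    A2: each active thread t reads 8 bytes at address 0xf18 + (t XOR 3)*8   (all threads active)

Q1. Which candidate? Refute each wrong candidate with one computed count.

A: A1 gives 3 transactions, not 2
C: A1 gives 1 transaction, not 2
B: all counts match (2,3)

Answer: B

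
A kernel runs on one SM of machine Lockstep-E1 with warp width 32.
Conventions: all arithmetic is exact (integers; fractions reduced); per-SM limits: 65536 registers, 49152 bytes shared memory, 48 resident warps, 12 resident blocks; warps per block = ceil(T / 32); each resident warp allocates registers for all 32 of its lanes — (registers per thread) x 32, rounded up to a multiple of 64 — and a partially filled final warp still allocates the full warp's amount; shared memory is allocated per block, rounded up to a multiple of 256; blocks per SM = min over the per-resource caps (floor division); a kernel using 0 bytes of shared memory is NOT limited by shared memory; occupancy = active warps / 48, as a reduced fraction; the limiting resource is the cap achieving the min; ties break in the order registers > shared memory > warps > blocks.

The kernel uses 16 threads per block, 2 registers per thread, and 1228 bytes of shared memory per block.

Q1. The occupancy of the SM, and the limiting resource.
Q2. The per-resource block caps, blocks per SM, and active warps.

Answer: occupancy 1/4, limited by blocks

registers: 1024 blocks
shared memory: 38 blocks
warps: 48 blocks
blocks: 12 blocks

Answer: 12 blocks, 12 active warps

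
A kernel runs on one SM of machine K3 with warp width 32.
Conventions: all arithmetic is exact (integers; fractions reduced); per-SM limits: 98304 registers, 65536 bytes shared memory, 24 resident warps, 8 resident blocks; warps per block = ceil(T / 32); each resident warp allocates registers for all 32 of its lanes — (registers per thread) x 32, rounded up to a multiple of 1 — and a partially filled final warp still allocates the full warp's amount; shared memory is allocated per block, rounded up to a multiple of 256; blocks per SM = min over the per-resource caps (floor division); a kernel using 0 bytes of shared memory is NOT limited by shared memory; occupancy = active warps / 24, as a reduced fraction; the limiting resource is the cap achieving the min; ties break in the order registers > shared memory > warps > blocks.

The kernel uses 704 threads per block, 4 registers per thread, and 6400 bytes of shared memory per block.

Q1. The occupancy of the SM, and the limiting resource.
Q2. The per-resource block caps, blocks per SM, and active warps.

Answer: occupancy 11/12, limited by warps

registers: 34 blocks
shared memory: 10 blocks
warps: 1 block
blocks: 8 blocks

Answer: 1 block, 22 active warps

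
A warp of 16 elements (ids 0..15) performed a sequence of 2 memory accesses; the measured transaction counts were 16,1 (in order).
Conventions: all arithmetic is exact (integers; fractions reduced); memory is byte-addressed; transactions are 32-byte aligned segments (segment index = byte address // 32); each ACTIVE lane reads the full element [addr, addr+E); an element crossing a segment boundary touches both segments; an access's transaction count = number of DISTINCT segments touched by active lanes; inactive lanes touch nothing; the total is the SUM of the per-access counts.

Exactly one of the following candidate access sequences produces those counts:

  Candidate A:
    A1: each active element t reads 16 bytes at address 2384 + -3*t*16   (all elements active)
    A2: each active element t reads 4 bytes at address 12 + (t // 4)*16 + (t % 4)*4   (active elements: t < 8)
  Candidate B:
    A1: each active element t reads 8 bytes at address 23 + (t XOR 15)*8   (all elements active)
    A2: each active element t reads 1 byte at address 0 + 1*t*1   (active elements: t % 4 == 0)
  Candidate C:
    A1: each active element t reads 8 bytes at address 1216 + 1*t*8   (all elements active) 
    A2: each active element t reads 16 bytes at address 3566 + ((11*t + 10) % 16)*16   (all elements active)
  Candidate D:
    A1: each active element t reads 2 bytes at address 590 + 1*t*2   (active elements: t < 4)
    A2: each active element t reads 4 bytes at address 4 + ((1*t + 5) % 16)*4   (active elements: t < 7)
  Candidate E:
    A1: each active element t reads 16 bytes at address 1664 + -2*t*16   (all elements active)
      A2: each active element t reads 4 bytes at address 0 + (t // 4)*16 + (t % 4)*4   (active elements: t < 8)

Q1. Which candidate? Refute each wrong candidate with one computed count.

A: A2 gives 2 transactions, not 1
B: A1 gives 5 transactions, not 16
C: A1 gives 4 transactions, not 16
D: A1 gives 1 transaction, not 16
E: all counts match (16,1)

Answer: E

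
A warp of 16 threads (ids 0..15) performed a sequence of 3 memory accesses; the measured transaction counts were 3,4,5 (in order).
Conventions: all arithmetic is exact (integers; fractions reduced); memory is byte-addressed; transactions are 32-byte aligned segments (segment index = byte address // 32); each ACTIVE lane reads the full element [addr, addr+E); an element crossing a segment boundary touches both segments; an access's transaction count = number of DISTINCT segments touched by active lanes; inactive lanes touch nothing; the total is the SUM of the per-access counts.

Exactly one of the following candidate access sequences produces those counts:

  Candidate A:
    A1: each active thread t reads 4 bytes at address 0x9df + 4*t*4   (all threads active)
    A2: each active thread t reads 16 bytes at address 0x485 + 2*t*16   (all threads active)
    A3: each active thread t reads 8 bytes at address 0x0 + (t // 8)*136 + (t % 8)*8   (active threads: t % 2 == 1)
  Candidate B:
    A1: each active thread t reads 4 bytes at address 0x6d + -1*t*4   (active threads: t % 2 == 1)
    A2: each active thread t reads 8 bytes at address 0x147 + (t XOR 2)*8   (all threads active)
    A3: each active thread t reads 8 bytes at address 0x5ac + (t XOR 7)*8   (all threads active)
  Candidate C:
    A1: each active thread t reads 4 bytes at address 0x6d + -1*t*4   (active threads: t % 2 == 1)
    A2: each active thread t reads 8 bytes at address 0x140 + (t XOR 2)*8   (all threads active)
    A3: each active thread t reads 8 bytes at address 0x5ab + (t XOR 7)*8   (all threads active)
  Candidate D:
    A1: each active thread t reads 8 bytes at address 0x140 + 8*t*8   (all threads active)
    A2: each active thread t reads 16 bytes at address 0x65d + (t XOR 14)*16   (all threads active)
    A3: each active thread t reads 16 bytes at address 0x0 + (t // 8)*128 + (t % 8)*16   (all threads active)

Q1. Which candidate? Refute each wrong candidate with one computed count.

A: A1 gives 9 transactions, not 3
B: A2 gives 5 transactions, not 4
D: A1 gives 16 transactions, not 3
C: all counts match (3,4,5)

Answer: C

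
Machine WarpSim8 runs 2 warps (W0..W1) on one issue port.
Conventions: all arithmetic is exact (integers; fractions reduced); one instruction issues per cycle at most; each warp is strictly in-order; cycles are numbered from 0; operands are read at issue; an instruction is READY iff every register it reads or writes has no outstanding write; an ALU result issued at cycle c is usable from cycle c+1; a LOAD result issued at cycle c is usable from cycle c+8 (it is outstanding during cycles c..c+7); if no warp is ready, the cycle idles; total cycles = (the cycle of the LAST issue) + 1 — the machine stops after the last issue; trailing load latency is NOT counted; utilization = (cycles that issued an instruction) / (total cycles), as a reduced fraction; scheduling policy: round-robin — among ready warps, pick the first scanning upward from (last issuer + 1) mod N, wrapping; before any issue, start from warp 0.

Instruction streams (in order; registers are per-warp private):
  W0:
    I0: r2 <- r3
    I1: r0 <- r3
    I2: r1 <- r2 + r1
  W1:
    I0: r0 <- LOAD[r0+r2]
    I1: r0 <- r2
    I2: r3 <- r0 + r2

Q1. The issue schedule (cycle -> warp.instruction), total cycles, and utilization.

cycle 0: W0.I0
cycle 1: W1.I0
cycle 2: W0.I1
cycle 3: W0.I2
cycle 4: idle
cycle 5: idle
cycle 6: idle
cycle 7: idle
cycle 8: idle
cycle 9: W1.I1
cycle 10: W1.I2

Answer: 11 cycles, utilization 6/11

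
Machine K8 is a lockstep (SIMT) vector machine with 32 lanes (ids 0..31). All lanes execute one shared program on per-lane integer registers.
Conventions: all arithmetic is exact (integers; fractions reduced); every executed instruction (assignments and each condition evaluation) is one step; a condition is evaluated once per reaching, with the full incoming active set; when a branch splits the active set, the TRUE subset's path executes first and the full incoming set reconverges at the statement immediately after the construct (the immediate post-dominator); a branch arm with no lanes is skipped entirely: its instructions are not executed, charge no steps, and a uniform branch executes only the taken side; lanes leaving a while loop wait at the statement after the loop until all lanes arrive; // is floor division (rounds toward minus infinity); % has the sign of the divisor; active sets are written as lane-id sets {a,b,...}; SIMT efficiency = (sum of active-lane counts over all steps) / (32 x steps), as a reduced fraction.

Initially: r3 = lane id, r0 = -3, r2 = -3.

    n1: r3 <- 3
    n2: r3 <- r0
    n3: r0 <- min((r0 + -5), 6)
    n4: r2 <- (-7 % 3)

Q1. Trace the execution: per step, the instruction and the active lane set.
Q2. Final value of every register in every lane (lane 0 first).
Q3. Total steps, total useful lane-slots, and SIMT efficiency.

step 0: r3 <- 3                      {0,1,2,3,4,5,6,7,8,9,10,11,12,13,14,15,16,17,18,19,20,21,22,23,24,25,26,27,28,29,30,31}
step 1: r3 <- r0                     {0,1,2,3,4,5,6,7,8,9,10,11,12,13,14,15,16,17,18,19,20,21,22,23,24,25,26,27,28,29,30,31}
step 2: r0 <- min((r0 + -5), 6)      {0,1,2,3,4,5,6,7,8,9,10,11,12,13,14,15,16,17,18,19,20,21,22,23,24,25,26,27,28,29,30,31}
step 3: r2 <- (-7 % 3)               {0,1,2,3,4,5,6,7,8,9,10,11,12,13,14,15,16,17,18,19,20,21,22,23,24,25,26,27,28,29,30,31}

Answer: 4 steps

r3: -3,-3,-3,-3,-3,-3,-3,-3,-3,-3,-3,-3,-3,-3,-3,-3,-3,-3,-3,-3,-3,-3,-3,-3,-3,-3,-3,-3,-3,-3,-3,-3
r0: -8,-8,-8,-8,-8,-8,-8,-8,-8,-8,-8,-8,-8,-8,-8,-8,-8,-8,-8,-8,-8,-8,-8,-8,-8,-8,-8,-8,-8,-8,-8,-8
r2: 2,2,2,2,2,2,2,2,2,2,2,2,2,2,2,2,2,2,2,2,2,2,2,2,2,2,2,2,2,2,2,2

steps = 4; useful = 128; efficiency = 128/128 = 1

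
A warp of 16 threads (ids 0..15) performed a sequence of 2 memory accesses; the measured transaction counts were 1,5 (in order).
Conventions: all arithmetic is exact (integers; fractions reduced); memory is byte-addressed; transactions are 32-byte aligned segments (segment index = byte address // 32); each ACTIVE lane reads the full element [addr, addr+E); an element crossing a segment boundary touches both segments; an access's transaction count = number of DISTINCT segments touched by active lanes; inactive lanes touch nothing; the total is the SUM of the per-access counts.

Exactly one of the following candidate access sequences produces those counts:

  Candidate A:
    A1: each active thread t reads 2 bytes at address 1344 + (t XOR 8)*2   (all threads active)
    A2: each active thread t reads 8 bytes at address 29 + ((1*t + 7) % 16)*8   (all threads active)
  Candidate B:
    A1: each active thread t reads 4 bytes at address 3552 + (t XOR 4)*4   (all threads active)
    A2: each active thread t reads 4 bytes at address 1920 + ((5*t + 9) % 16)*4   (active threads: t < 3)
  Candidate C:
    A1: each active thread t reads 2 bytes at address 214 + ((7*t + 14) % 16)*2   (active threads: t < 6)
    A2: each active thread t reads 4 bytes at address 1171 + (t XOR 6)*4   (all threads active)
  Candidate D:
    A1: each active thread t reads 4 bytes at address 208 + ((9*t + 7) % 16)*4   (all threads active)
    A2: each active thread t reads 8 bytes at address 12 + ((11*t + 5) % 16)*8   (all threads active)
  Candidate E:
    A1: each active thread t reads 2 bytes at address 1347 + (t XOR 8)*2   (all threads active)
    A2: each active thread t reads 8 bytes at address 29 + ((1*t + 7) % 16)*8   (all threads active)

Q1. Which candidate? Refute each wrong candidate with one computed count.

B: A1 gives 2 transactions, not 1
C: A1 gives 2 transactions, not 1
D: A1 gives 3 transactions, not 1
E: A1 gives 2 transactions, not 1
A: all counts match (1,5)

Answer: A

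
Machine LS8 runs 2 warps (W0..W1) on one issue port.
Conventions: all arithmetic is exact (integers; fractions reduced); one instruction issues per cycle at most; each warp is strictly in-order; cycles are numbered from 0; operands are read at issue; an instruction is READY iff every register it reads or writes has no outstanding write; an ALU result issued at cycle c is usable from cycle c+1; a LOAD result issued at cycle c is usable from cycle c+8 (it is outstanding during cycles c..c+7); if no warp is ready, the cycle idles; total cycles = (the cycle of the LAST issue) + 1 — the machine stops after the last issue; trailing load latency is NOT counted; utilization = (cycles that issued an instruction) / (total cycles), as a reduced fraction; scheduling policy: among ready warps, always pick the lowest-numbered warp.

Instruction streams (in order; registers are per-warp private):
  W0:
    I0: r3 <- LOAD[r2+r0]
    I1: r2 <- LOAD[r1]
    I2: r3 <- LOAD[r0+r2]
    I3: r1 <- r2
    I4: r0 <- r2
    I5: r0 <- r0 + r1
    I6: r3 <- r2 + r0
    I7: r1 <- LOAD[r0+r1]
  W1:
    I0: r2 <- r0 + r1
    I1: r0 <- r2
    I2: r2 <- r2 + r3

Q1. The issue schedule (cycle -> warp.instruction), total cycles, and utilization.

cycle 0: W0.I0
cycle 1: W0.I1
cycle 2: W1.I0
cycle 3: W1.I1
cycle 4: W1.I2
cycle 5: idle
cycle 6: idle
cycle 7: idle
cycle 8: idle
cycle 9: W0.I2
cycle 10: W0.I3
cycle 11: W0.I4
cycle 12: W0.I5
cycle 13: idle
cycle 14: idle
cycle 15: idle
cycle 16: idle
cycle 17: W0.I6
cycle 18: W0.I7

Answer: 19 cycles, utilization 11/19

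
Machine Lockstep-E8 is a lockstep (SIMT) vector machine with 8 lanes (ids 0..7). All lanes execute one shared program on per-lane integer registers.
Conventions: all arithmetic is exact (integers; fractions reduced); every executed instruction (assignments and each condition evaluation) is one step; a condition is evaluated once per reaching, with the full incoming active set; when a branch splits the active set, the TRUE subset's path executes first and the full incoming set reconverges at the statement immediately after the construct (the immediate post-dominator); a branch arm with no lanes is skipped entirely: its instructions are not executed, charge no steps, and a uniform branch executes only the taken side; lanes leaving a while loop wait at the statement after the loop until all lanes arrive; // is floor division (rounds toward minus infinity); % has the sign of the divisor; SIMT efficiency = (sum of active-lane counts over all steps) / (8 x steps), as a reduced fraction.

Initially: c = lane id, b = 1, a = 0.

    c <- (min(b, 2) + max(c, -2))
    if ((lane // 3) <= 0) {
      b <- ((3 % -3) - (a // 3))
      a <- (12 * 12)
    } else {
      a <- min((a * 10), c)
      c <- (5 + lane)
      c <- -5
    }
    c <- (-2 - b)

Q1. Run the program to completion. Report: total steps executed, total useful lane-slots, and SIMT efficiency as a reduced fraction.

Answer: 8 steps, 45 useful, 45/64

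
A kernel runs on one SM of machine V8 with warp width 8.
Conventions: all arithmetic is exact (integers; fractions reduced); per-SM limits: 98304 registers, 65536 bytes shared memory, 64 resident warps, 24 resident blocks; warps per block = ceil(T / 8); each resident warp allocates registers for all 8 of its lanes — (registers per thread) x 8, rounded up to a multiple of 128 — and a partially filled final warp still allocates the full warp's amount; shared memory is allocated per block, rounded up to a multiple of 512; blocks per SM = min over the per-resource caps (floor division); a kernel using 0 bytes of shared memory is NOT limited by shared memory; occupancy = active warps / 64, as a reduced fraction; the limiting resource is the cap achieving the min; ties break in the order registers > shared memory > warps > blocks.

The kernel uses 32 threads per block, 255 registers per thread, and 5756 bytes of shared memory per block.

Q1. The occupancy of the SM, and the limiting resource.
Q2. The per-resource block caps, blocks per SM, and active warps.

Answer: occupancy 5/8, limited by shared memory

registers: 12 blocks
shared memory: 10 blocks
warps: 16 blocks
blocks: 24 blocks

Answer: 10 blocks, 40 active warps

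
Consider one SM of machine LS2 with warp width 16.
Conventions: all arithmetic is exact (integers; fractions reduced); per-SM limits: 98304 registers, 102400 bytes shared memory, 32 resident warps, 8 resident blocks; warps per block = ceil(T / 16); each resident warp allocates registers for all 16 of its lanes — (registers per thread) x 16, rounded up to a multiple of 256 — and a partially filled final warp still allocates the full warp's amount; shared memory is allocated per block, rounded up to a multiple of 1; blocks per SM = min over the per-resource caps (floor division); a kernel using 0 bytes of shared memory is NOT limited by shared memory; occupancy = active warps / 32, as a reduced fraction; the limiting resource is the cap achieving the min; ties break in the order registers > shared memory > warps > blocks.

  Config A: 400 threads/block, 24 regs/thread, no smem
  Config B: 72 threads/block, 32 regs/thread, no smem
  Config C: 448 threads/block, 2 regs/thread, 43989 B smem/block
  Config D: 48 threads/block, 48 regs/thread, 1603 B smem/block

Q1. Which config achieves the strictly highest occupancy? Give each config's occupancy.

occupancies: A 25/32, B 15/16, C 7/8, D 3/4

Answer: B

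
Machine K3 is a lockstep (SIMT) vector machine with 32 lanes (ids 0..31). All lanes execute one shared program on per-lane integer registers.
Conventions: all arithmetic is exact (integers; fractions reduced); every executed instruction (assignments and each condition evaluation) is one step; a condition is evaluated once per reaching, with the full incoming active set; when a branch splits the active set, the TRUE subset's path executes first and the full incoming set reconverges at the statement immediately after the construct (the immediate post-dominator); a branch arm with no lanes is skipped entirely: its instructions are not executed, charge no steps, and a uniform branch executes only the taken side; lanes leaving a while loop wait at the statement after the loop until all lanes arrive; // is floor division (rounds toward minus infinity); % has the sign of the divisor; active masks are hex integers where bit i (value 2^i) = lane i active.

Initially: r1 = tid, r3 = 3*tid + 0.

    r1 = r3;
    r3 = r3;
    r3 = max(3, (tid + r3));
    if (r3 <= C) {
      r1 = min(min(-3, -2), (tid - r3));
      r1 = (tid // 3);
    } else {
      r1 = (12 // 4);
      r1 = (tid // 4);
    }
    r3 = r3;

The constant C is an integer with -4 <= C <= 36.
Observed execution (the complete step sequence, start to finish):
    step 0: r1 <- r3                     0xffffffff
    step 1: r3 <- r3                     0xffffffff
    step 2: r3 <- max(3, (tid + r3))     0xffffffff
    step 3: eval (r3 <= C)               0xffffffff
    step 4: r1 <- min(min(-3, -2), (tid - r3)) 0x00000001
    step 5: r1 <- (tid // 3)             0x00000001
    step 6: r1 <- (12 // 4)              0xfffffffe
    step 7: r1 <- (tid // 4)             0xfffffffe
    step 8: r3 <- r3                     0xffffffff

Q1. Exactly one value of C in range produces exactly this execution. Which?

Answer: C = 3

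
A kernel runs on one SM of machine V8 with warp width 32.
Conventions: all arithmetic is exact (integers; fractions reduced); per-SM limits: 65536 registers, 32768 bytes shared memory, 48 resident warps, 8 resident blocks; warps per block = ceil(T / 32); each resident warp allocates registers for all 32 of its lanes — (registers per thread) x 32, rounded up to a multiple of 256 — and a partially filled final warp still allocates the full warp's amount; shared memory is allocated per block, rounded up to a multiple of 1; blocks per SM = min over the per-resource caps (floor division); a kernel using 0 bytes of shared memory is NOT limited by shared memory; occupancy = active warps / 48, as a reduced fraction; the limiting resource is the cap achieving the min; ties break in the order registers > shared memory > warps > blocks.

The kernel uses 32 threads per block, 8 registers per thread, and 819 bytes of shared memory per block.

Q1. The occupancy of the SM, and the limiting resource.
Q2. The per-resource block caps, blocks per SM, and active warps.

Answer: occupancy 1/6, limited by blocks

registers: 256 blocks
shared memory: 40 blocks
warps: 48 blocks
blocks: 8 blocks

Answer: 8 blocks, 8 active warps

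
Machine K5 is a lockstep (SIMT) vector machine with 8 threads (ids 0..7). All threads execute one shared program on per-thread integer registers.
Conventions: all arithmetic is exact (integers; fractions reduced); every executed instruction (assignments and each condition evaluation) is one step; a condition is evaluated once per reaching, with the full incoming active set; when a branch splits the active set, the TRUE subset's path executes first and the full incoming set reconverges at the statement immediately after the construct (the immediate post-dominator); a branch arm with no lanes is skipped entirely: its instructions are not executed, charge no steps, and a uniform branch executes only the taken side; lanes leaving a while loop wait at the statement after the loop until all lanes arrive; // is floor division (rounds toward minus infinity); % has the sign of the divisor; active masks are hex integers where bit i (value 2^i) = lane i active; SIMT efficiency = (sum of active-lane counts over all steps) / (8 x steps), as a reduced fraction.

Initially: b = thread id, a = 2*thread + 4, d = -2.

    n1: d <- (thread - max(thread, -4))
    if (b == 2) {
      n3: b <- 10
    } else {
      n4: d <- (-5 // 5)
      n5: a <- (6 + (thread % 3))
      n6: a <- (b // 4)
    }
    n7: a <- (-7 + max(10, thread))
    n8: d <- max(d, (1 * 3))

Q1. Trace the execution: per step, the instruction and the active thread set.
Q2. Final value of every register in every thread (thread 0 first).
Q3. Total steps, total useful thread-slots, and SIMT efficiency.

step 0: d <- (thread - max(thread, -4)) 0xff
step 1: eval (b == 2)                0xff
step 2: b <- 10                      0x04
step 3: d <- (-5 // 5)               0xfb
step 4: a <- (6 + (thread % 3))      0xfb
step 5: a <- (b // 4)                0xfb
step 6: a <- (-7 + max(10, thread))  0xff
step 7: d <- max(d, (1 * 3))         0xff

Answer: 8 steps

b: 0,1,10,3,4,5,6,7
a: 3,3,3,3,3,3,3,3
d: 3,3,3,3,3,3,3,3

steps = 8; useful = 54; efficiency = 54/64 = 27/32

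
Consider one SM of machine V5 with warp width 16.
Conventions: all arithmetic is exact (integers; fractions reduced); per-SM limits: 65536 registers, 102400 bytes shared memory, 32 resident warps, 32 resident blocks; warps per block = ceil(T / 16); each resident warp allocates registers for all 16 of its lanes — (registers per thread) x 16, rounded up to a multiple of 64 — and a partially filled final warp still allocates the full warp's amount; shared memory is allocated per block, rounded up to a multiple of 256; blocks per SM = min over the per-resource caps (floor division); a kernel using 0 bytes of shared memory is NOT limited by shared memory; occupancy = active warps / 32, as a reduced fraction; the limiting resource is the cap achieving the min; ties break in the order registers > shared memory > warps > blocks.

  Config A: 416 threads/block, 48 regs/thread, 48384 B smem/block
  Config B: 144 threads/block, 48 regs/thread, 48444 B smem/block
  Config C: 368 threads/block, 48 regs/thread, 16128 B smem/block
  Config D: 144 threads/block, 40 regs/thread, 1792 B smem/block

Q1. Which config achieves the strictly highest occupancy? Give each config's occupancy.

occupancies: A 13/16, B 9/16, C 23/32, D 27/32

Answer: D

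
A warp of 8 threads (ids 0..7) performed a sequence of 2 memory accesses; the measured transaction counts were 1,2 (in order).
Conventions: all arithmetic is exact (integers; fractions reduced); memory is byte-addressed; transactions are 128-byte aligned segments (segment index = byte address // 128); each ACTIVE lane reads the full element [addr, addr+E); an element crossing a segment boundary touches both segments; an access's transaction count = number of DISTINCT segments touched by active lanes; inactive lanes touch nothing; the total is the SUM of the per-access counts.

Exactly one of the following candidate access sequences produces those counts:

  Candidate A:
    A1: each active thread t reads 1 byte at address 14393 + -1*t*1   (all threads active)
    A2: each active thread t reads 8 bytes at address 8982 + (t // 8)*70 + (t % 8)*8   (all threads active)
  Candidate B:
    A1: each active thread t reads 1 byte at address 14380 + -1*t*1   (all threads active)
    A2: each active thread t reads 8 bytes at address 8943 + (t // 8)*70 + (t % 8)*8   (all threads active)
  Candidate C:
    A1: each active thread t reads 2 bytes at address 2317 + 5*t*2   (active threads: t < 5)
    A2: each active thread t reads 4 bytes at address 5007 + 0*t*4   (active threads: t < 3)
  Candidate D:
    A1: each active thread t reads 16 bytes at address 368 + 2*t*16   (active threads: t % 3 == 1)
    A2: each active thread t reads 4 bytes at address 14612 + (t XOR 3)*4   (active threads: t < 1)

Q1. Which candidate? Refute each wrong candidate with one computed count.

A: A2 gives 1 transaction, not 2
C: A2 gives 1 transaction, not 2
D: A1 gives 2 transactions, not 1
B: all counts match (1,2)

Answer: B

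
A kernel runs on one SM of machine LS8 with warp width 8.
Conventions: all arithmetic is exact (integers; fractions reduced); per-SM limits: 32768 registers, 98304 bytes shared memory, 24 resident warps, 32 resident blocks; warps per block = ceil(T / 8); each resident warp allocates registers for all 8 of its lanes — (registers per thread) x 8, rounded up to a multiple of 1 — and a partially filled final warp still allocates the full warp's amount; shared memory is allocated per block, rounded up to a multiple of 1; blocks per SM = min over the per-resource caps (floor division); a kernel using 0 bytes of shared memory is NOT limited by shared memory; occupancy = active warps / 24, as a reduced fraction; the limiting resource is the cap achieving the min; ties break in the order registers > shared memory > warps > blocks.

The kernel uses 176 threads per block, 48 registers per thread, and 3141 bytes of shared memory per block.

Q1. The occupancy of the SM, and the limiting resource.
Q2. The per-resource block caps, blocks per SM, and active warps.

Answer: occupancy 11/12, limited by warps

registers: 3 blocks
shared memory: 31 blocks
warps: 1 block
blocks: 32 blocks

Answer: 1 block, 22 active warps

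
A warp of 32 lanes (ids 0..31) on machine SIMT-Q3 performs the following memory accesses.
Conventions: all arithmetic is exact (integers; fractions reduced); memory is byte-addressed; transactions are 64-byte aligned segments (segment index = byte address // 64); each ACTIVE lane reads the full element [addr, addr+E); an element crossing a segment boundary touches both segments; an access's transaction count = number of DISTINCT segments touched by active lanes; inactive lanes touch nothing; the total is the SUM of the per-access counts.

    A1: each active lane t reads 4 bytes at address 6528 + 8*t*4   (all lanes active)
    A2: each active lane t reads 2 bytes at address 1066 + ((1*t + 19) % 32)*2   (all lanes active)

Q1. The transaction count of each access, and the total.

A1: 16 transactions
A2: 2 transactions

Answer: 16,2; total 18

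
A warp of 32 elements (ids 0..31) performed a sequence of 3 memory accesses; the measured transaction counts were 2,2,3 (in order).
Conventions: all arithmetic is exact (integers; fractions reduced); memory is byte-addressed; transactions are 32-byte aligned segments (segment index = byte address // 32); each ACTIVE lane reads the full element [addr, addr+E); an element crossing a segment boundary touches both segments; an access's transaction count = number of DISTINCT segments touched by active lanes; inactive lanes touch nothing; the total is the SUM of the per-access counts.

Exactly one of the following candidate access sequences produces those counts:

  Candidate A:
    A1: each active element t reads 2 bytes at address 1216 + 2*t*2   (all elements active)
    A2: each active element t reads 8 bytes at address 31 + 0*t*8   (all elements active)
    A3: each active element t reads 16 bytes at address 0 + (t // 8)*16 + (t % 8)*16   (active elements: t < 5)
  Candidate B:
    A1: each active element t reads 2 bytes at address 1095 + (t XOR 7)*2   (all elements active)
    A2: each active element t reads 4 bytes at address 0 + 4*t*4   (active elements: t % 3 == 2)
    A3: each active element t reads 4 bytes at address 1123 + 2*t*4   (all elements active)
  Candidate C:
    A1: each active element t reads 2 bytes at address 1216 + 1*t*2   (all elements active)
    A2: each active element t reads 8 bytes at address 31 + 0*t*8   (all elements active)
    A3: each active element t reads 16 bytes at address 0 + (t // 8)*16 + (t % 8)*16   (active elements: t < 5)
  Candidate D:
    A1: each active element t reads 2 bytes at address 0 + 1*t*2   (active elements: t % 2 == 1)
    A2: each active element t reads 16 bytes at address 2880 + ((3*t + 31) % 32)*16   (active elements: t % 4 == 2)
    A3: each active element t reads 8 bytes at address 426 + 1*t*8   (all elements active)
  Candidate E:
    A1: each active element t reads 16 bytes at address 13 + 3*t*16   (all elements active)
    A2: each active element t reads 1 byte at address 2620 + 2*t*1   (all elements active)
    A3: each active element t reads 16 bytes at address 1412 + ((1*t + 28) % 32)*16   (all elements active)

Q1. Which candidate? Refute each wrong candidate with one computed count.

A: A1 gives 4 transactions, not 2
B: A1 gives 3 transactions, not 2
D: A2 gives 8 transactions, not 2
E: A1 gives 48 transactions, not 2
C: all counts match (2,2,3)

Answer: C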